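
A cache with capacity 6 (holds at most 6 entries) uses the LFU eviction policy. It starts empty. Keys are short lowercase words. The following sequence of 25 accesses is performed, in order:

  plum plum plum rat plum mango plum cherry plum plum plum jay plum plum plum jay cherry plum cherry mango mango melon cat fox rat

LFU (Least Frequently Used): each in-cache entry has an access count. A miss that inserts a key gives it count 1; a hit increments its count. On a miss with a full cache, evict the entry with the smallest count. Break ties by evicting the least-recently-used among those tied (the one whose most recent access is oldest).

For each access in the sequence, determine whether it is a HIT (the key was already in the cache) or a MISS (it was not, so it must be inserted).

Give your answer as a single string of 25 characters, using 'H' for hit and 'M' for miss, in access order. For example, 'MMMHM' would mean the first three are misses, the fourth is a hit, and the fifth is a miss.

Answer: MHHMHMHMHHHMHHHHHHHHHMMMM

Derivation:
LFU simulation (capacity=6):
  1. access plum: MISS. Cache: [plum(c=1)]
  2. access plum: HIT, count now 2. Cache: [plum(c=2)]
  3. access plum: HIT, count now 3. Cache: [plum(c=3)]
  4. access rat: MISS. Cache: [rat(c=1) plum(c=3)]
  5. access plum: HIT, count now 4. Cache: [rat(c=1) plum(c=4)]
  6. access mango: MISS. Cache: [rat(c=1) mango(c=1) plum(c=4)]
  7. access plum: HIT, count now 5. Cache: [rat(c=1) mango(c=1) plum(c=5)]
  8. access cherry: MISS. Cache: [rat(c=1) mango(c=1) cherry(c=1) plum(c=5)]
  9. access plum: HIT, count now 6. Cache: [rat(c=1) mango(c=1) cherry(c=1) plum(c=6)]
  10. access plum: HIT, count now 7. Cache: [rat(c=1) mango(c=1) cherry(c=1) plum(c=7)]
  11. access plum: HIT, count now 8. Cache: [rat(c=1) mango(c=1) cherry(c=1) plum(c=8)]
  12. access jay: MISS. Cache: [rat(c=1) mango(c=1) cherry(c=1) jay(c=1) plum(c=8)]
  13. access plum: HIT, count now 9. Cache: [rat(c=1) mango(c=1) cherry(c=1) jay(c=1) plum(c=9)]
  14. access plum: HIT, count now 10. Cache: [rat(c=1) mango(c=1) cherry(c=1) jay(c=1) plum(c=10)]
  15. access plum: HIT, count now 11. Cache: [rat(c=1) mango(c=1) cherry(c=1) jay(c=1) plum(c=11)]
  16. access jay: HIT, count now 2. Cache: [rat(c=1) mango(c=1) cherry(c=1) jay(c=2) plum(c=11)]
  17. access cherry: HIT, count now 2. Cache: [rat(c=1) mango(c=1) jay(c=2) cherry(c=2) plum(c=11)]
  18. access plum: HIT, count now 12. Cache: [rat(c=1) mango(c=1) jay(c=2) cherry(c=2) plum(c=12)]
  19. access cherry: HIT, count now 3. Cache: [rat(c=1) mango(c=1) jay(c=2) cherry(c=3) plum(c=12)]
  20. access mango: HIT, count now 2. Cache: [rat(c=1) jay(c=2) mango(c=2) cherry(c=3) plum(c=12)]
  21. access mango: HIT, count now 3. Cache: [rat(c=1) jay(c=2) cherry(c=3) mango(c=3) plum(c=12)]
  22. access melon: MISS. Cache: [rat(c=1) melon(c=1) jay(c=2) cherry(c=3) mango(c=3) plum(c=12)]
  23. access cat: MISS, evict rat(c=1). Cache: [melon(c=1) cat(c=1) jay(c=2) cherry(c=3) mango(c=3) plum(c=12)]
  24. access fox: MISS, evict melon(c=1). Cache: [cat(c=1) fox(c=1) jay(c=2) cherry(c=3) mango(c=3) plum(c=12)]
  25. access rat: MISS, evict cat(c=1). Cache: [fox(c=1) rat(c=1) jay(c=2) cherry(c=3) mango(c=3) plum(c=12)]
Total: 16 hits, 9 misses, 3 evictions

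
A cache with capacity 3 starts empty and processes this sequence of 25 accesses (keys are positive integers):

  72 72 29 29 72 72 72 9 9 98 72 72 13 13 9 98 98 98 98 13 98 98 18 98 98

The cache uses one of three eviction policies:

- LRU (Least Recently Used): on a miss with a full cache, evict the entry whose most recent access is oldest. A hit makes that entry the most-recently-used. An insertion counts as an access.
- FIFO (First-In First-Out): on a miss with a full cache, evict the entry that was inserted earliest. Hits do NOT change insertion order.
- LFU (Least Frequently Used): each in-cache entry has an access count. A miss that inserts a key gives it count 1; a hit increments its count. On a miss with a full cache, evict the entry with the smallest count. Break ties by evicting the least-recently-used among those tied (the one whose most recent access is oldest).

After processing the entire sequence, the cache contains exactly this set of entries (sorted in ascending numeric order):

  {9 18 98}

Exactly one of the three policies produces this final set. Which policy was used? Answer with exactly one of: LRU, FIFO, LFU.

Answer: FIFO

Derivation:
Simulating under each policy and comparing final sets:
  LRU: final set = {13 18 98} -> differs
  FIFO: final set = {9 18 98} -> MATCHES target
  LFU: final set = {18 72 98} -> differs
Only FIFO produces the target set.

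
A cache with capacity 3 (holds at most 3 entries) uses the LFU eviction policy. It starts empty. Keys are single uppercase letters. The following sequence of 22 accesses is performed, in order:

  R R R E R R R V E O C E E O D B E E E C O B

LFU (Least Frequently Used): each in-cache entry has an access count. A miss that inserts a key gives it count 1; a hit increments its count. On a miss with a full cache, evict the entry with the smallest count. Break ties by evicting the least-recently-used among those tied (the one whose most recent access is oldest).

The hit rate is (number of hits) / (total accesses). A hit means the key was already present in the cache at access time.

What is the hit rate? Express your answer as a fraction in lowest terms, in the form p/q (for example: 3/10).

LFU simulation (capacity=3):
  1. access R: MISS. Cache: [R(c=1)]
  2. access R: HIT, count now 2. Cache: [R(c=2)]
  3. access R: HIT, count now 3. Cache: [R(c=3)]
  4. access E: MISS. Cache: [E(c=1) R(c=3)]
  5. access R: HIT, count now 4. Cache: [E(c=1) R(c=4)]
  6. access R: HIT, count now 5. Cache: [E(c=1) R(c=5)]
  7. access R: HIT, count now 6. Cache: [E(c=1) R(c=6)]
  8. access V: MISS. Cache: [E(c=1) V(c=1) R(c=6)]
  9. access E: HIT, count now 2. Cache: [V(c=1) E(c=2) R(c=6)]
  10. access O: MISS, evict V(c=1). Cache: [O(c=1) E(c=2) R(c=6)]
  11. access C: MISS, evict O(c=1). Cache: [C(c=1) E(c=2) R(c=6)]
  12. access E: HIT, count now 3. Cache: [C(c=1) E(c=3) R(c=6)]
  13. access E: HIT, count now 4. Cache: [C(c=1) E(c=4) R(c=6)]
  14. access O: MISS, evict C(c=1). Cache: [O(c=1) E(c=4) R(c=6)]
  15. access D: MISS, evict O(c=1). Cache: [D(c=1) E(c=4) R(c=6)]
  16. access B: MISS, evict D(c=1). Cache: [B(c=1) E(c=4) R(c=6)]
  17. access E: HIT, count now 5. Cache: [B(c=1) E(c=5) R(c=6)]
  18. access E: HIT, count now 6. Cache: [B(c=1) R(c=6) E(c=6)]
  19. access E: HIT, count now 7. Cache: [B(c=1) R(c=6) E(c=7)]
  20. access C: MISS, evict B(c=1). Cache: [C(c=1) R(c=6) E(c=7)]
  21. access O: MISS, evict C(c=1). Cache: [O(c=1) R(c=6) E(c=7)]
  22. access B: MISS, evict O(c=1). Cache: [B(c=1) R(c=6) E(c=7)]
Total: 11 hits, 11 misses, 8 evictions

Hit rate = 11/22 = 1/2

Answer: 1/2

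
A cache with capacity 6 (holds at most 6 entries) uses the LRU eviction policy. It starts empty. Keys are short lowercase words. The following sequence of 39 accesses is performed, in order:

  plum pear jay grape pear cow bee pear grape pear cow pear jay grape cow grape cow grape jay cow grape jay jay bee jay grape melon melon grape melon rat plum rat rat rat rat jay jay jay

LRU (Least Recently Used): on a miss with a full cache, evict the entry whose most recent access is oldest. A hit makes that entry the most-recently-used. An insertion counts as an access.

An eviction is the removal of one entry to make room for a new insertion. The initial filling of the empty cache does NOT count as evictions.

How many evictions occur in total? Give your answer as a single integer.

LRU simulation (capacity=6):
  1. access plum: MISS. Cache (LRU->MRU): [plum]
  2. access pear: MISS. Cache (LRU->MRU): [plum pear]
  3. access jay: MISS. Cache (LRU->MRU): [plum pear jay]
  4. access grape: MISS. Cache (LRU->MRU): [plum pear jay grape]
  5. access pear: HIT. Cache (LRU->MRU): [plum jay grape pear]
  6. access cow: MISS. Cache (LRU->MRU): [plum jay grape pear cow]
  7. access bee: MISS. Cache (LRU->MRU): [plum jay grape pear cow bee]
  8. access pear: HIT. Cache (LRU->MRU): [plum jay grape cow bee pear]
  9. access grape: HIT. Cache (LRU->MRU): [plum jay cow bee pear grape]
  10. access pear: HIT. Cache (LRU->MRU): [plum jay cow bee grape pear]
  11. access cow: HIT. Cache (LRU->MRU): [plum jay bee grape pear cow]
  12. access pear: HIT. Cache (LRU->MRU): [plum jay bee grape cow pear]
  13. access jay: HIT. Cache (LRU->MRU): [plum bee grape cow pear jay]
  14. access grape: HIT. Cache (LRU->MRU): [plum bee cow pear jay grape]
  15. access cow: HIT. Cache (LRU->MRU): [plum bee pear jay grape cow]
  16. access grape: HIT. Cache (LRU->MRU): [plum bee pear jay cow grape]
  17. access cow: HIT. Cache (LRU->MRU): [plum bee pear jay grape cow]
  18. access grape: HIT. Cache (LRU->MRU): [plum bee pear jay cow grape]
  19. access jay: HIT. Cache (LRU->MRU): [plum bee pear cow grape jay]
  20. access cow: HIT. Cache (LRU->MRU): [plum bee pear grape jay cow]
  21. access grape: HIT. Cache (LRU->MRU): [plum bee pear jay cow grape]
  22. access jay: HIT. Cache (LRU->MRU): [plum bee pear cow grape jay]
  23. access jay: HIT. Cache (LRU->MRU): [plum bee pear cow grape jay]
  24. access bee: HIT. Cache (LRU->MRU): [plum pear cow grape jay bee]
  25. access jay: HIT. Cache (LRU->MRU): [plum pear cow grape bee jay]
  26. access grape: HIT. Cache (LRU->MRU): [plum pear cow bee jay grape]
  27. access melon: MISS, evict plum. Cache (LRU->MRU): [pear cow bee jay grape melon]
  28. access melon: HIT. Cache (LRU->MRU): [pear cow bee jay grape melon]
  29. access grape: HIT. Cache (LRU->MRU): [pear cow bee jay melon grape]
  30. access melon: HIT. Cache (LRU->MRU): [pear cow bee jay grape melon]
  31. access rat: MISS, evict pear. Cache (LRU->MRU): [cow bee jay grape melon rat]
  32. access plum: MISS, evict cow. Cache (LRU->MRU): [bee jay grape melon rat plum]
  33. access rat: HIT. Cache (LRU->MRU): [bee jay grape melon plum rat]
  34. access rat: HIT. Cache (LRU->MRU): [bee jay grape melon plum rat]
  35. access rat: HIT. Cache (LRU->MRU): [bee jay grape melon plum rat]
  36. access rat: HIT. Cache (LRU->MRU): [bee jay grape melon plum rat]
  37. access jay: HIT. Cache (LRU->MRU): [bee grape melon plum rat jay]
  38. access jay: HIT. Cache (LRU->MRU): [bee grape melon plum rat jay]
  39. access jay: HIT. Cache (LRU->MRU): [bee grape melon plum rat jay]
Total: 30 hits, 9 misses, 3 evictions

Answer: 3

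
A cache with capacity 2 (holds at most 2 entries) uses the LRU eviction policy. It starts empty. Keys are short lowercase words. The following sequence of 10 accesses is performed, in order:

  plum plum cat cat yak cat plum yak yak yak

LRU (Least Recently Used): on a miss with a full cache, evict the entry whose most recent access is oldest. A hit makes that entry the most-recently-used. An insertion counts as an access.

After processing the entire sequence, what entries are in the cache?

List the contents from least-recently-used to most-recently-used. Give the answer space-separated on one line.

LRU simulation (capacity=2):
  1. access plum: MISS. Cache (LRU->MRU): [plum]
  2. access plum: HIT. Cache (LRU->MRU): [plum]
  3. access cat: MISS. Cache (LRU->MRU): [plum cat]
  4. access cat: HIT. Cache (LRU->MRU): [plum cat]
  5. access yak: MISS, evict plum. Cache (LRU->MRU): [cat yak]
  6. access cat: HIT. Cache (LRU->MRU): [yak cat]
  7. access plum: MISS, evict yak. Cache (LRU->MRU): [cat plum]
  8. access yak: MISS, evict cat. Cache (LRU->MRU): [plum yak]
  9. access yak: HIT. Cache (LRU->MRU): [plum yak]
  10. access yak: HIT. Cache (LRU->MRU): [plum yak]
Total: 5 hits, 5 misses, 3 evictions

Answer: plum yak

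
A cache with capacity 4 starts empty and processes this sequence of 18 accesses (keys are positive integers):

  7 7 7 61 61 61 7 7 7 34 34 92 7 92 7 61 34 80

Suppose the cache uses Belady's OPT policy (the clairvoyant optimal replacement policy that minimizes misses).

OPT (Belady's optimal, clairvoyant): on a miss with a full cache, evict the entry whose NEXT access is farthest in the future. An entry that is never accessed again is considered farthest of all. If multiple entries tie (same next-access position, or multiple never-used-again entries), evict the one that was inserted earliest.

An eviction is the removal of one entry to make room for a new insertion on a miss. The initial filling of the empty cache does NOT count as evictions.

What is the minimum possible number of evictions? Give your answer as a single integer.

OPT (Belady) simulation (capacity=4):
  1. access 7: MISS. Cache: [7]
  2. access 7: HIT. Next use of 7: step 3. Cache: [7]
  3. access 7: HIT. Next use of 7: step 7. Cache: [7]
  4. access 61: MISS. Cache: [7 61]
  5. access 61: HIT. Next use of 61: step 6. Cache: [7 61]
  6. access 61: HIT. Next use of 61: step 16. Cache: [7 61]
  7. access 7: HIT. Next use of 7: step 8. Cache: [7 61]
  8. access 7: HIT. Next use of 7: step 9. Cache: [7 61]
  9. access 7: HIT. Next use of 7: step 13. Cache: [7 61]
  10. access 34: MISS. Cache: [7 61 34]
  11. access 34: HIT. Next use of 34: step 17. Cache: [7 61 34]
  12. access 92: MISS. Cache: [7 61 34 92]
  13. access 7: HIT. Next use of 7: step 15. Cache: [7 61 34 92]
  14. access 92: HIT. Next use of 92: never. Cache: [7 61 34 92]
  15. access 7: HIT. Next use of 7: never. Cache: [7 61 34 92]
  16. access 61: HIT. Next use of 61: never. Cache: [7 61 34 92]
  17. access 34: HIT. Next use of 34: never. Cache: [7 61 34 92]
  18. access 80: MISS, evict 7 (next use: never). Cache: [61 34 92 80]
Total: 13 hits, 5 misses, 1 evictions

Answer: 1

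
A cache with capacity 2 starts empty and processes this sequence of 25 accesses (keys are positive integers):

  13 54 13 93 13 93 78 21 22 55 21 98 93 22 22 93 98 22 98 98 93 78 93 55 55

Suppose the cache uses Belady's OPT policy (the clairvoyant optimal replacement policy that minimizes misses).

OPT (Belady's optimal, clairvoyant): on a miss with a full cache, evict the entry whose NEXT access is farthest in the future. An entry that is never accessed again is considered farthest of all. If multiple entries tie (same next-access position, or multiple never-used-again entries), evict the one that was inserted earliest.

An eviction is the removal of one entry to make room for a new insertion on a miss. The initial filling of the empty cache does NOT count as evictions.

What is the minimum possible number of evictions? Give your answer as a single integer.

OPT (Belady) simulation (capacity=2):
  1. access 13: MISS. Cache: [13]
  2. access 54: MISS. Cache: [13 54]
  3. access 13: HIT. Next use of 13: step 5. Cache: [13 54]
  4. access 93: MISS, evict 54 (next use: never). Cache: [13 93]
  5. access 13: HIT. Next use of 13: never. Cache: [13 93]
  6. access 93: HIT. Next use of 93: step 13. Cache: [13 93]
  7. access 78: MISS, evict 13 (next use: never). Cache: [93 78]
  8. access 21: MISS, evict 78 (next use: step 22). Cache: [93 21]
  9. access 22: MISS, evict 93 (next use: step 13). Cache: [21 22]
  10. access 55: MISS, evict 22 (next use: step 14). Cache: [21 55]
  11. access 21: HIT. Next use of 21: never. Cache: [21 55]
  12. access 98: MISS, evict 21 (next use: never). Cache: [55 98]
  13. access 93: MISS, evict 55 (next use: step 24). Cache: [98 93]
  14. access 22: MISS, evict 98 (next use: step 17). Cache: [93 22]
  15. access 22: HIT. Next use of 22: step 18. Cache: [93 22]
  16. access 93: HIT. Next use of 93: step 21. Cache: [93 22]
  17. access 98: MISS, evict 93 (next use: step 21). Cache: [22 98]
  18. access 22: HIT. Next use of 22: never. Cache: [22 98]
  19. access 98: HIT. Next use of 98: step 20. Cache: [22 98]
  20. access 98: HIT. Next use of 98: never. Cache: [22 98]
  21. access 93: MISS, evict 22 (next use: never). Cache: [98 93]
  22. access 78: MISS, evict 98 (next use: never). Cache: [93 78]
  23. access 93: HIT. Next use of 93: never. Cache: [93 78]
  24. access 55: MISS, evict 93 (next use: never). Cache: [78 55]
  25. access 55: HIT. Next use of 55: never. Cache: [78 55]
Total: 11 hits, 14 misses, 12 evictions

Answer: 12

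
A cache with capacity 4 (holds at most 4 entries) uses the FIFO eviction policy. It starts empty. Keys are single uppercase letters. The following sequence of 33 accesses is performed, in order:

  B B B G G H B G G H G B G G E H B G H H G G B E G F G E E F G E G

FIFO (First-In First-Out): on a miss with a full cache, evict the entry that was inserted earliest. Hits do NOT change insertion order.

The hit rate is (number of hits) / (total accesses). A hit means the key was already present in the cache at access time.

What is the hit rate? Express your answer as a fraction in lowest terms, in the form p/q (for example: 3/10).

Answer: 28/33

Derivation:
FIFO simulation (capacity=4):
  1. access B: MISS. Cache (old->new): [B]
  2. access B: HIT. Cache (old->new): [B]
  3. access B: HIT. Cache (old->new): [B]
  4. access G: MISS. Cache (old->new): [B G]
  5. access G: HIT. Cache (old->new): [B G]
  6. access H: MISS. Cache (old->new): [B G H]
  7. access B: HIT. Cache (old->new): [B G H]
  8. access G: HIT. Cache (old->new): [B G H]
  9. access G: HIT. Cache (old->new): [B G H]
  10. access H: HIT. Cache (old->new): [B G H]
  11. access G: HIT. Cache (old->new): [B G H]
  12. access B: HIT. Cache (old->new): [B G H]
  13. access G: HIT. Cache (old->new): [B G H]
  14. access G: HIT. Cache (old->new): [B G H]
  15. access E: MISS. Cache (old->new): [B G H E]
  16. access H: HIT. Cache (old->new): [B G H E]
  17. access B: HIT. Cache (old->new): [B G H E]
  18. access G: HIT. Cache (old->new): [B G H E]
  19. access H: HIT. Cache (old->new): [B G H E]
  20. access H: HIT. Cache (old->new): [B G H E]
  21. access G: HIT. Cache (old->new): [B G H E]
  22. access G: HIT. Cache (old->new): [B G H E]
  23. access B: HIT. Cache (old->new): [B G H E]
  24. access E: HIT. Cache (old->new): [B G H E]
  25. access G: HIT. Cache (old->new): [B G H E]
  26. access F: MISS, evict B. Cache (old->new): [G H E F]
  27. access G: HIT. Cache (old->new): [G H E F]
  28. access E: HIT. Cache (old->new): [G H E F]
  29. access E: HIT. Cache (old->new): [G H E F]
  30. access F: HIT. Cache (old->new): [G H E F]
  31. access G: HIT. Cache (old->new): [G H E F]
  32. access E: HIT. Cache (old->new): [G H E F]
  33. access G: HIT. Cache (old->new): [G H E F]
Total: 28 hits, 5 misses, 1 evictions

Hit rate = 28/33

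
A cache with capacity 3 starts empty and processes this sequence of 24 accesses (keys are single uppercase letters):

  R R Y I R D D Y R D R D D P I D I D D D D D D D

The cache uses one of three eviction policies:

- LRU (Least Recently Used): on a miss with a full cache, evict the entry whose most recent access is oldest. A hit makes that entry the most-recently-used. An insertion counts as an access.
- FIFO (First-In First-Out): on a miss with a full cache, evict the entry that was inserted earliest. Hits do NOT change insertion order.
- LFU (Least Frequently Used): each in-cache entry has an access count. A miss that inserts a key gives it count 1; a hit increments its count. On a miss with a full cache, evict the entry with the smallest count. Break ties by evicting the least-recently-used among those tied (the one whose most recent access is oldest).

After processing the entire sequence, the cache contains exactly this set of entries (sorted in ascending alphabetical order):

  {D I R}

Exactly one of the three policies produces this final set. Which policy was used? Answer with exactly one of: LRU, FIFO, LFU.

Answer: LFU

Derivation:
Simulating under each policy and comparing final sets:
  LRU: final set = {D I P} -> differs
  FIFO: final set = {D I P} -> differs
  LFU: final set = {D I R} -> MATCHES target
Only LFU produces the target set.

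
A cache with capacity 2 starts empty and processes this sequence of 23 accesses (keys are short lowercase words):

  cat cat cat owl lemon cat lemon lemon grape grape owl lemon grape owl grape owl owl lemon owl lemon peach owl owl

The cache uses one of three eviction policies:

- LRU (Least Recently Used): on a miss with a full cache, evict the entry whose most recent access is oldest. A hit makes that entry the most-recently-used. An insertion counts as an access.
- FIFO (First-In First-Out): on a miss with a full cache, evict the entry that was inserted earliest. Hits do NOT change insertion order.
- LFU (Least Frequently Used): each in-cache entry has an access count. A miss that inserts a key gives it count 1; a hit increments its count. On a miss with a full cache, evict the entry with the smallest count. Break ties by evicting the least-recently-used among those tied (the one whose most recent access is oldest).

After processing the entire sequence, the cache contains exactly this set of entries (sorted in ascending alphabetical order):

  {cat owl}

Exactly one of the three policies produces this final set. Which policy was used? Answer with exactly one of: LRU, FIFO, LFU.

Simulating under each policy and comparing final sets:
  LRU: final set = {owl peach} -> differs
  FIFO: final set = {owl peach} -> differs
  LFU: final set = {cat owl} -> MATCHES target
Only LFU produces the target set.

Answer: LFU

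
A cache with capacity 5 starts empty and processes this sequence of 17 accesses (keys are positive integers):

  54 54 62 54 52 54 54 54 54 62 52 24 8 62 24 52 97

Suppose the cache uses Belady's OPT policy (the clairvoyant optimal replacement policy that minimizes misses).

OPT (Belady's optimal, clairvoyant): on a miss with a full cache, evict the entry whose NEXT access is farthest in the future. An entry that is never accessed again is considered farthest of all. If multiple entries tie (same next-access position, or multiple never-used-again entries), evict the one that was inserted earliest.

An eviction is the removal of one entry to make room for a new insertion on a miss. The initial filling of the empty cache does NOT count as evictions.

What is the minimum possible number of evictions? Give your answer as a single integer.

OPT (Belady) simulation (capacity=5):
  1. access 54: MISS. Cache: [54]
  2. access 54: HIT. Next use of 54: step 4. Cache: [54]
  3. access 62: MISS. Cache: [54 62]
  4. access 54: HIT. Next use of 54: step 6. Cache: [54 62]
  5. access 52: MISS. Cache: [54 62 52]
  6. access 54: HIT. Next use of 54: step 7. Cache: [54 62 52]
  7. access 54: HIT. Next use of 54: step 8. Cache: [54 62 52]
  8. access 54: HIT. Next use of 54: step 9. Cache: [54 62 52]
  9. access 54: HIT. Next use of 54: never. Cache: [54 62 52]
  10. access 62: HIT. Next use of 62: step 14. Cache: [54 62 52]
  11. access 52: HIT. Next use of 52: step 16. Cache: [54 62 52]
  12. access 24: MISS. Cache: [54 62 52 24]
  13. access 8: MISS. Cache: [54 62 52 24 8]
  14. access 62: HIT. Next use of 62: never. Cache: [54 62 52 24 8]
  15. access 24: HIT. Next use of 24: never. Cache: [54 62 52 24 8]
  16. access 52: HIT. Next use of 52: never. Cache: [54 62 52 24 8]
  17. access 97: MISS, evict 54 (next use: never). Cache: [62 52 24 8 97]
Total: 11 hits, 6 misses, 1 evictions

Answer: 1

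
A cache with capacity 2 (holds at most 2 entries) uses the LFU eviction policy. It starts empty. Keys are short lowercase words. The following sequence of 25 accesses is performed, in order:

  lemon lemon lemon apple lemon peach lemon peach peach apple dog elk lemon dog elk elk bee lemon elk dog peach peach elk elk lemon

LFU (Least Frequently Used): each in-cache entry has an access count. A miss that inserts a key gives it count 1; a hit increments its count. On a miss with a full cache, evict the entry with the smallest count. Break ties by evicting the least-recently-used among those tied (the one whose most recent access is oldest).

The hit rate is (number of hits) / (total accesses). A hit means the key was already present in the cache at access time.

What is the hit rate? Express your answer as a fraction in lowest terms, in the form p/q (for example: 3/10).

LFU simulation (capacity=2):
  1. access lemon: MISS. Cache: [lemon(c=1)]
  2. access lemon: HIT, count now 2. Cache: [lemon(c=2)]
  3. access lemon: HIT, count now 3. Cache: [lemon(c=3)]
  4. access apple: MISS. Cache: [apple(c=1) lemon(c=3)]
  5. access lemon: HIT, count now 4. Cache: [apple(c=1) lemon(c=4)]
  6. access peach: MISS, evict apple(c=1). Cache: [peach(c=1) lemon(c=4)]
  7. access lemon: HIT, count now 5. Cache: [peach(c=1) lemon(c=5)]
  8. access peach: HIT, count now 2. Cache: [peach(c=2) lemon(c=5)]
  9. access peach: HIT, count now 3. Cache: [peach(c=3) lemon(c=5)]
  10. access apple: MISS, evict peach(c=3). Cache: [apple(c=1) lemon(c=5)]
  11. access dog: MISS, evict apple(c=1). Cache: [dog(c=1) lemon(c=5)]
  12. access elk: MISS, evict dog(c=1). Cache: [elk(c=1) lemon(c=5)]
  13. access lemon: HIT, count now 6. Cache: [elk(c=1) lemon(c=6)]
  14. access dog: MISS, evict elk(c=1). Cache: [dog(c=1) lemon(c=6)]
  15. access elk: MISS, evict dog(c=1). Cache: [elk(c=1) lemon(c=6)]
  16. access elk: HIT, count now 2. Cache: [elk(c=2) lemon(c=6)]
  17. access bee: MISS, evict elk(c=2). Cache: [bee(c=1) lemon(c=6)]
  18. access lemon: HIT, count now 7. Cache: [bee(c=1) lemon(c=7)]
  19. access elk: MISS, evict bee(c=1). Cache: [elk(c=1) lemon(c=7)]
  20. access dog: MISS, evict elk(c=1). Cache: [dog(c=1) lemon(c=7)]
  21. access peach: MISS, evict dog(c=1). Cache: [peach(c=1) lemon(c=7)]
  22. access peach: HIT, count now 2. Cache: [peach(c=2) lemon(c=7)]
  23. access elk: MISS, evict peach(c=2). Cache: [elk(c=1) lemon(c=7)]
  24. access elk: HIT, count now 2. Cache: [elk(c=2) lemon(c=7)]
  25. access lemon: HIT, count now 8. Cache: [elk(c=2) lemon(c=8)]
Total: 12 hits, 13 misses, 11 evictions

Hit rate = 12/25

Answer: 12/25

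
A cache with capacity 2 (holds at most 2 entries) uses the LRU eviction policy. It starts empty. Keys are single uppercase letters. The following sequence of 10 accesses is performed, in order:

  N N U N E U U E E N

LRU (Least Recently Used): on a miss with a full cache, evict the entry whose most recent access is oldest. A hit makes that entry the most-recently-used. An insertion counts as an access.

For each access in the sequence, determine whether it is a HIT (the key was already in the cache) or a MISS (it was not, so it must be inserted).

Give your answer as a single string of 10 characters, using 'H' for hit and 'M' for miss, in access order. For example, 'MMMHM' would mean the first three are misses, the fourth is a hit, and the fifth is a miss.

LRU simulation (capacity=2):
  1. access N: MISS. Cache (LRU->MRU): [N]
  2. access N: HIT. Cache (LRU->MRU): [N]
  3. access U: MISS. Cache (LRU->MRU): [N U]
  4. access N: HIT. Cache (LRU->MRU): [U N]
  5. access E: MISS, evict U. Cache (LRU->MRU): [N E]
  6. access U: MISS, evict N. Cache (LRU->MRU): [E U]
  7. access U: HIT. Cache (LRU->MRU): [E U]
  8. access E: HIT. Cache (LRU->MRU): [U E]
  9. access E: HIT. Cache (LRU->MRU): [U E]
  10. access N: MISS, evict U. Cache (LRU->MRU): [E N]
Total: 5 hits, 5 misses, 3 evictions

Answer: MHMHMMHHHM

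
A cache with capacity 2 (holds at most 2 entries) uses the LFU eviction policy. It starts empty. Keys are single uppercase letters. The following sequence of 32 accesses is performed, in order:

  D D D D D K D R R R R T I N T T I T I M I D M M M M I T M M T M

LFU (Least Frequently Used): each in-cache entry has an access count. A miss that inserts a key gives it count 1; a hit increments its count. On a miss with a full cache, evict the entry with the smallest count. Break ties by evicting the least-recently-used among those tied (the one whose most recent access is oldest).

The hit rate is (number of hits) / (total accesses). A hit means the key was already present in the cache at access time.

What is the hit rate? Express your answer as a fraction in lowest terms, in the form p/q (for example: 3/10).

Answer: 7/16

Derivation:
LFU simulation (capacity=2):
  1. access D: MISS. Cache: [D(c=1)]
  2. access D: HIT, count now 2. Cache: [D(c=2)]
  3. access D: HIT, count now 3. Cache: [D(c=3)]
  4. access D: HIT, count now 4. Cache: [D(c=4)]
  5. access D: HIT, count now 5. Cache: [D(c=5)]
  6. access K: MISS. Cache: [K(c=1) D(c=5)]
  7. access D: HIT, count now 6. Cache: [K(c=1) D(c=6)]
  8. access R: MISS, evict K(c=1). Cache: [R(c=1) D(c=6)]
  9. access R: HIT, count now 2. Cache: [R(c=2) D(c=6)]
  10. access R: HIT, count now 3. Cache: [R(c=3) D(c=6)]
  11. access R: HIT, count now 4. Cache: [R(c=4) D(c=6)]
  12. access T: MISS, evict R(c=4). Cache: [T(c=1) D(c=6)]
  13. access I: MISS, evict T(c=1). Cache: [I(c=1) D(c=6)]
  14. access N: MISS, evict I(c=1). Cache: [N(c=1) D(c=6)]
  15. access T: MISS, evict N(c=1). Cache: [T(c=1) D(c=6)]
  16. access T: HIT, count now 2. Cache: [T(c=2) D(c=6)]
  17. access I: MISS, evict T(c=2). Cache: [I(c=1) D(c=6)]
  18. access T: MISS, evict I(c=1). Cache: [T(c=1) D(c=6)]
  19. access I: MISS, evict T(c=1). Cache: [I(c=1) D(c=6)]
  20. access M: MISS, evict I(c=1). Cache: [M(c=1) D(c=6)]
  21. access I: MISS, evict M(c=1). Cache: [I(c=1) D(c=6)]
  22. access D: HIT, count now 7. Cache: [I(c=1) D(c=7)]
  23. access M: MISS, evict I(c=1). Cache: [M(c=1) D(c=7)]
  24. access M: HIT, count now 2. Cache: [M(c=2) D(c=7)]
  25. access M: HIT, count now 3. Cache: [M(c=3) D(c=7)]
  26. access M: HIT, count now 4. Cache: [M(c=4) D(c=7)]
  27. access I: MISS, evict M(c=4). Cache: [I(c=1) D(c=7)]
  28. access T: MISS, evict I(c=1). Cache: [T(c=1) D(c=7)]
  29. access M: MISS, evict T(c=1). Cache: [M(c=1) D(c=7)]
  30. access M: HIT, count now 2. Cache: [M(c=2) D(c=7)]
  31. access T: MISS, evict M(c=2). Cache: [T(c=1) D(c=7)]
  32. access M: MISS, evict T(c=1). Cache: [M(c=1) D(c=7)]
Total: 14 hits, 18 misses, 16 evictions

Hit rate = 14/32 = 7/16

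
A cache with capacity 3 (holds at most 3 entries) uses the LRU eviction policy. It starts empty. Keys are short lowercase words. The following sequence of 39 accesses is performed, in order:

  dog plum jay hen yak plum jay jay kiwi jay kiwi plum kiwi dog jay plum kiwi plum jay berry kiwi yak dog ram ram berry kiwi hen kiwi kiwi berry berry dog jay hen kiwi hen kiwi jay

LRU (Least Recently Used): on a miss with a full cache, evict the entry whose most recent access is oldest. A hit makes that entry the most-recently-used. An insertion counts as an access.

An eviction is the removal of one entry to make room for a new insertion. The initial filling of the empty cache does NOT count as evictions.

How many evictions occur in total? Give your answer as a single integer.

LRU simulation (capacity=3):
  1. access dog: MISS. Cache (LRU->MRU): [dog]
  2. access plum: MISS. Cache (LRU->MRU): [dog plum]
  3. access jay: MISS. Cache (LRU->MRU): [dog plum jay]
  4. access hen: MISS, evict dog. Cache (LRU->MRU): [plum jay hen]
  5. access yak: MISS, evict plum. Cache (LRU->MRU): [jay hen yak]
  6. access plum: MISS, evict jay. Cache (LRU->MRU): [hen yak plum]
  7. access jay: MISS, evict hen. Cache (LRU->MRU): [yak plum jay]
  8. access jay: HIT. Cache (LRU->MRU): [yak plum jay]
  9. access kiwi: MISS, evict yak. Cache (LRU->MRU): [plum jay kiwi]
  10. access jay: HIT. Cache (LRU->MRU): [plum kiwi jay]
  11. access kiwi: HIT. Cache (LRU->MRU): [plum jay kiwi]
  12. access plum: HIT. Cache (LRU->MRU): [jay kiwi plum]
  13. access kiwi: HIT. Cache (LRU->MRU): [jay plum kiwi]
  14. access dog: MISS, evict jay. Cache (LRU->MRU): [plum kiwi dog]
  15. access jay: MISS, evict plum. Cache (LRU->MRU): [kiwi dog jay]
  16. access plum: MISS, evict kiwi. Cache (LRU->MRU): [dog jay plum]
  17. access kiwi: MISS, evict dog. Cache (LRU->MRU): [jay plum kiwi]
  18. access plum: HIT. Cache (LRU->MRU): [jay kiwi plum]
  19. access jay: HIT. Cache (LRU->MRU): [kiwi plum jay]
  20. access berry: MISS, evict kiwi. Cache (LRU->MRU): [plum jay berry]
  21. access kiwi: MISS, evict plum. Cache (LRU->MRU): [jay berry kiwi]
  22. access yak: MISS, evict jay. Cache (LRU->MRU): [berry kiwi yak]
  23. access dog: MISS, evict berry. Cache (LRU->MRU): [kiwi yak dog]
  24. access ram: MISS, evict kiwi. Cache (LRU->MRU): [yak dog ram]
  25. access ram: HIT. Cache (LRU->MRU): [yak dog ram]
  26. access berry: MISS, evict yak. Cache (LRU->MRU): [dog ram berry]
  27. access kiwi: MISS, evict dog. Cache (LRU->MRU): [ram berry kiwi]
  28. access hen: MISS, evict ram. Cache (LRU->MRU): [berry kiwi hen]
  29. access kiwi: HIT. Cache (LRU->MRU): [berry hen kiwi]
  30. access kiwi: HIT. Cache (LRU->MRU): [berry hen kiwi]
  31. access berry: HIT. Cache (LRU->MRU): [hen kiwi berry]
  32. access berry: HIT. Cache (LRU->MRU): [hen kiwi berry]
  33. access dog: MISS, evict hen. Cache (LRU->MRU): [kiwi berry dog]
  34. access jay: MISS, evict kiwi. Cache (LRU->MRU): [berry dog jay]
  35. access hen: MISS, evict berry. Cache (LRU->MRU): [dog jay hen]
  36. access kiwi: MISS, evict dog. Cache (LRU->MRU): [jay hen kiwi]
  37. access hen: HIT. Cache (LRU->MRU): [jay kiwi hen]
  38. access kiwi: HIT. Cache (LRU->MRU): [jay hen kiwi]
  39. access jay: HIT. Cache (LRU->MRU): [hen kiwi jay]
Total: 15 hits, 24 misses, 21 evictions

Answer: 21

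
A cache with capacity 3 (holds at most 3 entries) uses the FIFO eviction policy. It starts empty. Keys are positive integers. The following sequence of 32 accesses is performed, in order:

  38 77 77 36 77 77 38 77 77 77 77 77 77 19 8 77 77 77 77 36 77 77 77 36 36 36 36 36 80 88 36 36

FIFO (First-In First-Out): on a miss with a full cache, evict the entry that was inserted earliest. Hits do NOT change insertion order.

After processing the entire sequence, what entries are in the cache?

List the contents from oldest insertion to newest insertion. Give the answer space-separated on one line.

FIFO simulation (capacity=3):
  1. access 38: MISS. Cache (old->new): [38]
  2. access 77: MISS. Cache (old->new): [38 77]
  3. access 77: HIT. Cache (old->new): [38 77]
  4. access 36: MISS. Cache (old->new): [38 77 36]
  5. access 77: HIT. Cache (old->new): [38 77 36]
  6. access 77: HIT. Cache (old->new): [38 77 36]
  7. access 38: HIT. Cache (old->new): [38 77 36]
  8. access 77: HIT. Cache (old->new): [38 77 36]
  9. access 77: HIT. Cache (old->new): [38 77 36]
  10. access 77: HIT. Cache (old->new): [38 77 36]
  11. access 77: HIT. Cache (old->new): [38 77 36]
  12. access 77: HIT. Cache (old->new): [38 77 36]
  13. access 77: HIT. Cache (old->new): [38 77 36]
  14. access 19: MISS, evict 38. Cache (old->new): [77 36 19]
  15. access 8: MISS, evict 77. Cache (old->new): [36 19 8]
  16. access 77: MISS, evict 36. Cache (old->new): [19 8 77]
  17. access 77: HIT. Cache (old->new): [19 8 77]
  18. access 77: HIT. Cache (old->new): [19 8 77]
  19. access 77: HIT. Cache (old->new): [19 8 77]
  20. access 36: MISS, evict 19. Cache (old->new): [8 77 36]
  21. access 77: HIT. Cache (old->new): [8 77 36]
  22. access 77: HIT. Cache (old->new): [8 77 36]
  23. access 77: HIT. Cache (old->new): [8 77 36]
  24. access 36: HIT. Cache (old->new): [8 77 36]
  25. access 36: HIT. Cache (old->new): [8 77 36]
  26. access 36: HIT. Cache (old->new): [8 77 36]
  27. access 36: HIT. Cache (old->new): [8 77 36]
  28. access 36: HIT. Cache (old->new): [8 77 36]
  29. access 80: MISS, evict 8. Cache (old->new): [77 36 80]
  30. access 88: MISS, evict 77. Cache (old->new): [36 80 88]
  31. access 36: HIT. Cache (old->new): [36 80 88]
  32. access 36: HIT. Cache (old->new): [36 80 88]
Total: 23 hits, 9 misses, 6 evictions

Answer: 36 80 88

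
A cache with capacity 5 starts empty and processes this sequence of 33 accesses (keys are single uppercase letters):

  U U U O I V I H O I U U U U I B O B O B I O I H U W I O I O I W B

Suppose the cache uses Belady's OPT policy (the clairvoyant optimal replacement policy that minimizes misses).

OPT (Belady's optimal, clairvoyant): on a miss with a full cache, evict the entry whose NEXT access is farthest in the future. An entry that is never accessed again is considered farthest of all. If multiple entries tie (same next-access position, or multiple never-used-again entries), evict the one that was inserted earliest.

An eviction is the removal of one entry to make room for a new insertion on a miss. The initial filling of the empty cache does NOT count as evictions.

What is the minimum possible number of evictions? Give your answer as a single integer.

Answer: 2

Derivation:
OPT (Belady) simulation (capacity=5):
  1. access U: MISS. Cache: [U]
  2. access U: HIT. Next use of U: step 3. Cache: [U]
  3. access U: HIT. Next use of U: step 11. Cache: [U]
  4. access O: MISS. Cache: [U O]
  5. access I: MISS. Cache: [U O I]
  6. access V: MISS. Cache: [U O I V]
  7. access I: HIT. Next use of I: step 10. Cache: [U O I V]
  8. access H: MISS. Cache: [U O I V H]
  9. access O: HIT. Next use of O: step 17. Cache: [U O I V H]
  10. access I: HIT. Next use of I: step 15. Cache: [U O I V H]
  11. access U: HIT. Next use of U: step 12. Cache: [U O I V H]
  12. access U: HIT. Next use of U: step 13. Cache: [U O I V H]
  13. access U: HIT. Next use of U: step 14. Cache: [U O I V H]
  14. access U: HIT. Next use of U: step 25. Cache: [U O I V H]
  15. access I: HIT. Next use of I: step 21. Cache: [U O I V H]
  16. access B: MISS, evict V (next use: never). Cache: [U O I H B]
  17. access O: HIT. Next use of O: step 19. Cache: [U O I H B]
  18. access B: HIT. Next use of B: step 20. Cache: [U O I H B]
  19. access O: HIT. Next use of O: step 22. Cache: [U O I H B]
  20. access B: HIT. Next use of B: step 33. Cache: [U O I H B]
  21. access I: HIT. Next use of I: step 23. Cache: [U O I H B]
  22. access O: HIT. Next use of O: step 28. Cache: [U O I H B]
  23. access I: HIT. Next use of I: step 27. Cache: [U O I H B]
  24. access H: HIT. Next use of H: never. Cache: [U O I H B]
  25. access U: HIT. Next use of U: never. Cache: [U O I H B]
  26. access W: MISS, evict U (next use: never). Cache: [O I H B W]
  27. access I: HIT. Next use of I: step 29. Cache: [O I H B W]
  28. access O: HIT. Next use of O: step 30. Cache: [O I H B W]
  29. access I: HIT. Next use of I: step 31. Cache: [O I H B W]
  30. access O: HIT. Next use of O: never. Cache: [O I H B W]
  31. access I: HIT. Next use of I: never. Cache: [O I H B W]
  32. access W: HIT. Next use of W: never. Cache: [O I H B W]
  33. access B: HIT. Next use of B: never. Cache: [O I H B W]
Total: 26 hits, 7 misses, 2 evictions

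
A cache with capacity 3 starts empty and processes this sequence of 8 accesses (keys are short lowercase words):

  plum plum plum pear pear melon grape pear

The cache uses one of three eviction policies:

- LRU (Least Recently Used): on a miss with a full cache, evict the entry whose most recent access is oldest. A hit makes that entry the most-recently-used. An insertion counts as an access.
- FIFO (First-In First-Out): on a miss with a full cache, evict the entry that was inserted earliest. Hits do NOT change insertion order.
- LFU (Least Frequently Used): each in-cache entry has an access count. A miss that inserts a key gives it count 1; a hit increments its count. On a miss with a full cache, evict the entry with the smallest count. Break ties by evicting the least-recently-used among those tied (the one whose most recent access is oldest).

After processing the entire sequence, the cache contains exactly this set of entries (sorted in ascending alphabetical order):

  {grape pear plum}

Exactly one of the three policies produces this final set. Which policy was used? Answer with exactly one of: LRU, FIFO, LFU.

Simulating under each policy and comparing final sets:
  LRU: final set = {grape melon pear} -> differs
  FIFO: final set = {grape melon pear} -> differs
  LFU: final set = {grape pear plum} -> MATCHES target
Only LFU produces the target set.

Answer: LFU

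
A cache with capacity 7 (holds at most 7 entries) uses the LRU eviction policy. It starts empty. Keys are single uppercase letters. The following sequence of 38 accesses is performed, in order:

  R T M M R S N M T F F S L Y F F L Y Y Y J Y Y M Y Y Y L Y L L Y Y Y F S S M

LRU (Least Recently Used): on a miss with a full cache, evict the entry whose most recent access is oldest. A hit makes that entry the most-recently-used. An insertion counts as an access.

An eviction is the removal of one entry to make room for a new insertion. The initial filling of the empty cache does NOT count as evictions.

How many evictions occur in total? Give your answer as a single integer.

LRU simulation (capacity=7):
  1. access R: MISS. Cache (LRU->MRU): [R]
  2. access T: MISS. Cache (LRU->MRU): [R T]
  3. access M: MISS. Cache (LRU->MRU): [R T M]
  4. access M: HIT. Cache (LRU->MRU): [R T M]
  5. access R: HIT. Cache (LRU->MRU): [T M R]
  6. access S: MISS. Cache (LRU->MRU): [T M R S]
  7. access N: MISS. Cache (LRU->MRU): [T M R S N]
  8. access M: HIT. Cache (LRU->MRU): [T R S N M]
  9. access T: HIT. Cache (LRU->MRU): [R S N M T]
  10. access F: MISS. Cache (LRU->MRU): [R S N M T F]
  11. access F: HIT. Cache (LRU->MRU): [R S N M T F]
  12. access S: HIT. Cache (LRU->MRU): [R N M T F S]
  13. access L: MISS. Cache (LRU->MRU): [R N M T F S L]
  14. access Y: MISS, evict R. Cache (LRU->MRU): [N M T F S L Y]
  15. access F: HIT. Cache (LRU->MRU): [N M T S L Y F]
  16. access F: HIT. Cache (LRU->MRU): [N M T S L Y F]
  17. access L: HIT. Cache (LRU->MRU): [N M T S Y F L]
  18. access Y: HIT. Cache (LRU->MRU): [N M T S F L Y]
  19. access Y: HIT. Cache (LRU->MRU): [N M T S F L Y]
  20. access Y: HIT. Cache (LRU->MRU): [N M T S F L Y]
  21. access J: MISS, evict N. Cache (LRU->MRU): [M T S F L Y J]
  22. access Y: HIT. Cache (LRU->MRU): [M T S F L J Y]
  23. access Y: HIT. Cache (LRU->MRU): [M T S F L J Y]
  24. access M: HIT. Cache (LRU->MRU): [T S F L J Y M]
  25. access Y: HIT. Cache (LRU->MRU): [T S F L J M Y]
  26. access Y: HIT. Cache (LRU->MRU): [T S F L J M Y]
  27. access Y: HIT. Cache (LRU->MRU): [T S F L J M Y]
  28. access L: HIT. Cache (LRU->MRU): [T S F J M Y L]
  29. access Y: HIT. Cache (LRU->MRU): [T S F J M L Y]
  30. access L: HIT. Cache (LRU->MRU): [T S F J M Y L]
  31. access L: HIT. Cache (LRU->MRU): [T S F J M Y L]
  32. access Y: HIT. Cache (LRU->MRU): [T S F J M L Y]
  33. access Y: HIT. Cache (LRU->MRU): [T S F J M L Y]
  34. access Y: HIT. Cache (LRU->MRU): [T S F J M L Y]
  35. access F: HIT. Cache (LRU->MRU): [T S J M L Y F]
  36. access S: HIT. Cache (LRU->MRU): [T J M L Y F S]
  37. access S: HIT. Cache (LRU->MRU): [T J M L Y F S]
  38. access M: HIT. Cache (LRU->MRU): [T J L Y F S M]
Total: 29 hits, 9 misses, 2 evictions

Answer: 2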